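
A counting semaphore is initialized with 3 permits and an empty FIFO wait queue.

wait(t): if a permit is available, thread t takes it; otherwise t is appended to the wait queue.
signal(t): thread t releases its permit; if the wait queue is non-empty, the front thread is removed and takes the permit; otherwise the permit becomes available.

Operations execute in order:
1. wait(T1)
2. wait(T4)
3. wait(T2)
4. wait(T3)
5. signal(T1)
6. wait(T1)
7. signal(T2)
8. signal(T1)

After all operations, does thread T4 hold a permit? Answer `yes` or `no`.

Step 1: wait(T1) -> count=2 queue=[] holders={T1}
Step 2: wait(T4) -> count=1 queue=[] holders={T1,T4}
Step 3: wait(T2) -> count=0 queue=[] holders={T1,T2,T4}
Step 4: wait(T3) -> count=0 queue=[T3] holders={T1,T2,T4}
Step 5: signal(T1) -> count=0 queue=[] holders={T2,T3,T4}
Step 6: wait(T1) -> count=0 queue=[T1] holders={T2,T3,T4}
Step 7: signal(T2) -> count=0 queue=[] holders={T1,T3,T4}
Step 8: signal(T1) -> count=1 queue=[] holders={T3,T4}
Final holders: {T3,T4} -> T4 in holders

Answer: yes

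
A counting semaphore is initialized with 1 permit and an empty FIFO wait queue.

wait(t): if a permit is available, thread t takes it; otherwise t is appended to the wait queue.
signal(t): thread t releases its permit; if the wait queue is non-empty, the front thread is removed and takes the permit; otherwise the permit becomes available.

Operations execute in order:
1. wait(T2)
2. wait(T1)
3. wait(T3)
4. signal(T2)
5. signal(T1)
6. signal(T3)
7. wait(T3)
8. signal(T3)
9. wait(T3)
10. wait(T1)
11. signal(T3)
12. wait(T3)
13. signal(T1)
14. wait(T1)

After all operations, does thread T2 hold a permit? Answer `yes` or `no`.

Step 1: wait(T2) -> count=0 queue=[] holders={T2}
Step 2: wait(T1) -> count=0 queue=[T1] holders={T2}
Step 3: wait(T3) -> count=0 queue=[T1,T3] holders={T2}
Step 4: signal(T2) -> count=0 queue=[T3] holders={T1}
Step 5: signal(T1) -> count=0 queue=[] holders={T3}
Step 6: signal(T3) -> count=1 queue=[] holders={none}
Step 7: wait(T3) -> count=0 queue=[] holders={T3}
Step 8: signal(T3) -> count=1 queue=[] holders={none}
Step 9: wait(T3) -> count=0 queue=[] holders={T3}
Step 10: wait(T1) -> count=0 queue=[T1] holders={T3}
Step 11: signal(T3) -> count=0 queue=[] holders={T1}
Step 12: wait(T3) -> count=0 queue=[T3] holders={T1}
Step 13: signal(T1) -> count=0 queue=[] holders={T3}
Step 14: wait(T1) -> count=0 queue=[T1] holders={T3}
Final holders: {T3} -> T2 not in holders

Answer: no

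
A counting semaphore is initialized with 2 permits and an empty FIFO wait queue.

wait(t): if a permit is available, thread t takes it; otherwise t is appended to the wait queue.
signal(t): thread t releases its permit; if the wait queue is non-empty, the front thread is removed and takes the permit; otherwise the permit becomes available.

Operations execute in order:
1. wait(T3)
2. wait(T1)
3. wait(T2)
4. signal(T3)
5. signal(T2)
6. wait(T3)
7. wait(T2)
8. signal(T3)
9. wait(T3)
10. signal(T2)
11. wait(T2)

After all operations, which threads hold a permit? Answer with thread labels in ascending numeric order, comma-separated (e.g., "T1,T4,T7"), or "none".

Step 1: wait(T3) -> count=1 queue=[] holders={T3}
Step 2: wait(T1) -> count=0 queue=[] holders={T1,T3}
Step 3: wait(T2) -> count=0 queue=[T2] holders={T1,T3}
Step 4: signal(T3) -> count=0 queue=[] holders={T1,T2}
Step 5: signal(T2) -> count=1 queue=[] holders={T1}
Step 6: wait(T3) -> count=0 queue=[] holders={T1,T3}
Step 7: wait(T2) -> count=0 queue=[T2] holders={T1,T3}
Step 8: signal(T3) -> count=0 queue=[] holders={T1,T2}
Step 9: wait(T3) -> count=0 queue=[T3] holders={T1,T2}
Step 10: signal(T2) -> count=0 queue=[] holders={T1,T3}
Step 11: wait(T2) -> count=0 queue=[T2] holders={T1,T3}
Final holders: T1,T3

Answer: T1,T3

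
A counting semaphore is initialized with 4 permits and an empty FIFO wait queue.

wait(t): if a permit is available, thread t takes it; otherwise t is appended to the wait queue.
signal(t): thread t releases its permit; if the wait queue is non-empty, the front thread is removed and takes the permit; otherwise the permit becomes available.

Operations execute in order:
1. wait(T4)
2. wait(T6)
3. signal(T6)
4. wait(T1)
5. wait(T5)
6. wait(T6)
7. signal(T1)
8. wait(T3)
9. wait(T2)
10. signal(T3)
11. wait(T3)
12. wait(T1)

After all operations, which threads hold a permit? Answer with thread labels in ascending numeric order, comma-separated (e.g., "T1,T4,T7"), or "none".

Step 1: wait(T4) -> count=3 queue=[] holders={T4}
Step 2: wait(T6) -> count=2 queue=[] holders={T4,T6}
Step 3: signal(T6) -> count=3 queue=[] holders={T4}
Step 4: wait(T1) -> count=2 queue=[] holders={T1,T4}
Step 5: wait(T5) -> count=1 queue=[] holders={T1,T4,T5}
Step 6: wait(T6) -> count=0 queue=[] holders={T1,T4,T5,T6}
Step 7: signal(T1) -> count=1 queue=[] holders={T4,T5,T6}
Step 8: wait(T3) -> count=0 queue=[] holders={T3,T4,T5,T6}
Step 9: wait(T2) -> count=0 queue=[T2] holders={T3,T4,T5,T6}
Step 10: signal(T3) -> count=0 queue=[] holders={T2,T4,T5,T6}
Step 11: wait(T3) -> count=0 queue=[T3] holders={T2,T4,T5,T6}
Step 12: wait(T1) -> count=0 queue=[T3,T1] holders={T2,T4,T5,T6}
Final holders: T2,T4,T5,T6

Answer: T2,T4,T5,T6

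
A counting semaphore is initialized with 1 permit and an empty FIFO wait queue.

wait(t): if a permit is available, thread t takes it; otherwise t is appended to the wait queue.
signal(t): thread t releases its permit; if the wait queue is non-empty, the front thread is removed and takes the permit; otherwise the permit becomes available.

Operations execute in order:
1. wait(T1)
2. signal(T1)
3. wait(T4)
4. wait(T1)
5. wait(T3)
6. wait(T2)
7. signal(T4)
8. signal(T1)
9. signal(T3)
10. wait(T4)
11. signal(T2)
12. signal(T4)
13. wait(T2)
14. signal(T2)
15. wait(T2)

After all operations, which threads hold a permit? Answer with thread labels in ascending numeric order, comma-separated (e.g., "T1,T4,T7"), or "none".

Answer: T2

Derivation:
Step 1: wait(T1) -> count=0 queue=[] holders={T1}
Step 2: signal(T1) -> count=1 queue=[] holders={none}
Step 3: wait(T4) -> count=0 queue=[] holders={T4}
Step 4: wait(T1) -> count=0 queue=[T1] holders={T4}
Step 5: wait(T3) -> count=0 queue=[T1,T3] holders={T4}
Step 6: wait(T2) -> count=0 queue=[T1,T3,T2] holders={T4}
Step 7: signal(T4) -> count=0 queue=[T3,T2] holders={T1}
Step 8: signal(T1) -> count=0 queue=[T2] holders={T3}
Step 9: signal(T3) -> count=0 queue=[] holders={T2}
Step 10: wait(T4) -> count=0 queue=[T4] holders={T2}
Step 11: signal(T2) -> count=0 queue=[] holders={T4}
Step 12: signal(T4) -> count=1 queue=[] holders={none}
Step 13: wait(T2) -> count=0 queue=[] holders={T2}
Step 14: signal(T2) -> count=1 queue=[] holders={none}
Step 15: wait(T2) -> count=0 queue=[] holders={T2}
Final holders: T2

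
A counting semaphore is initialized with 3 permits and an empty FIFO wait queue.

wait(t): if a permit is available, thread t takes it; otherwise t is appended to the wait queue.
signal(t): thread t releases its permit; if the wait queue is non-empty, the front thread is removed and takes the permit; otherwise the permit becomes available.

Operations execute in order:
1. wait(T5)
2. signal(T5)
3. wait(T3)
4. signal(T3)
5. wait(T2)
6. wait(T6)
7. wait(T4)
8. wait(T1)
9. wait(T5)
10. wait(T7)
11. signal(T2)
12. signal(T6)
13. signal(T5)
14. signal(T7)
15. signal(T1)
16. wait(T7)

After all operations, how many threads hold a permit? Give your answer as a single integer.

Answer: 2

Derivation:
Step 1: wait(T5) -> count=2 queue=[] holders={T5}
Step 2: signal(T5) -> count=3 queue=[] holders={none}
Step 3: wait(T3) -> count=2 queue=[] holders={T3}
Step 4: signal(T3) -> count=3 queue=[] holders={none}
Step 5: wait(T2) -> count=2 queue=[] holders={T2}
Step 6: wait(T6) -> count=1 queue=[] holders={T2,T6}
Step 7: wait(T4) -> count=0 queue=[] holders={T2,T4,T6}
Step 8: wait(T1) -> count=0 queue=[T1] holders={T2,T4,T6}
Step 9: wait(T5) -> count=0 queue=[T1,T5] holders={T2,T4,T6}
Step 10: wait(T7) -> count=0 queue=[T1,T5,T7] holders={T2,T4,T6}
Step 11: signal(T2) -> count=0 queue=[T5,T7] holders={T1,T4,T6}
Step 12: signal(T6) -> count=0 queue=[T7] holders={T1,T4,T5}
Step 13: signal(T5) -> count=0 queue=[] holders={T1,T4,T7}
Step 14: signal(T7) -> count=1 queue=[] holders={T1,T4}
Step 15: signal(T1) -> count=2 queue=[] holders={T4}
Step 16: wait(T7) -> count=1 queue=[] holders={T4,T7}
Final holders: {T4,T7} -> 2 thread(s)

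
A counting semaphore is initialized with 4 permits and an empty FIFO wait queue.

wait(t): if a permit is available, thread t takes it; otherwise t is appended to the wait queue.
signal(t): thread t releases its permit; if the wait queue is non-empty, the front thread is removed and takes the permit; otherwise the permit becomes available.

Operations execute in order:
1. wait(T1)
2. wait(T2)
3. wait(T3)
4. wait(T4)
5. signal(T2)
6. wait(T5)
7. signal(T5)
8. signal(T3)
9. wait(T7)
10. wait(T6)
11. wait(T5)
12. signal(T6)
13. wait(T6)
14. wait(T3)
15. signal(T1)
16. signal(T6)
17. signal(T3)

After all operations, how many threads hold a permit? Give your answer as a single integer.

Step 1: wait(T1) -> count=3 queue=[] holders={T1}
Step 2: wait(T2) -> count=2 queue=[] holders={T1,T2}
Step 3: wait(T3) -> count=1 queue=[] holders={T1,T2,T3}
Step 4: wait(T4) -> count=0 queue=[] holders={T1,T2,T3,T4}
Step 5: signal(T2) -> count=1 queue=[] holders={T1,T3,T4}
Step 6: wait(T5) -> count=0 queue=[] holders={T1,T3,T4,T5}
Step 7: signal(T5) -> count=1 queue=[] holders={T1,T3,T4}
Step 8: signal(T3) -> count=2 queue=[] holders={T1,T4}
Step 9: wait(T7) -> count=1 queue=[] holders={T1,T4,T7}
Step 10: wait(T6) -> count=0 queue=[] holders={T1,T4,T6,T7}
Step 11: wait(T5) -> count=0 queue=[T5] holders={T1,T4,T6,T7}
Step 12: signal(T6) -> count=0 queue=[] holders={T1,T4,T5,T7}
Step 13: wait(T6) -> count=0 queue=[T6] holders={T1,T4,T5,T7}
Step 14: wait(T3) -> count=0 queue=[T6,T3] holders={T1,T4,T5,T7}
Step 15: signal(T1) -> count=0 queue=[T3] holders={T4,T5,T6,T7}
Step 16: signal(T6) -> count=0 queue=[] holders={T3,T4,T5,T7}
Step 17: signal(T3) -> count=1 queue=[] holders={T4,T5,T7}
Final holders: {T4,T5,T7} -> 3 thread(s)

Answer: 3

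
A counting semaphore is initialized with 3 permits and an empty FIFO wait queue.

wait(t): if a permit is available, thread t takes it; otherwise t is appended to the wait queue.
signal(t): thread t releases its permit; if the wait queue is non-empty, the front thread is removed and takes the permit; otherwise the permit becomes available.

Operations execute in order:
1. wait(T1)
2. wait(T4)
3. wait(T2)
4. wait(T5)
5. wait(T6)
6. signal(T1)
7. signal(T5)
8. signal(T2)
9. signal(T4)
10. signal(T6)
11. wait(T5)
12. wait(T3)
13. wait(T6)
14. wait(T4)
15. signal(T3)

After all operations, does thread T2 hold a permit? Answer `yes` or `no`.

Answer: no

Derivation:
Step 1: wait(T1) -> count=2 queue=[] holders={T1}
Step 2: wait(T4) -> count=1 queue=[] holders={T1,T4}
Step 3: wait(T2) -> count=0 queue=[] holders={T1,T2,T4}
Step 4: wait(T5) -> count=0 queue=[T5] holders={T1,T2,T4}
Step 5: wait(T6) -> count=0 queue=[T5,T6] holders={T1,T2,T4}
Step 6: signal(T1) -> count=0 queue=[T6] holders={T2,T4,T5}
Step 7: signal(T5) -> count=0 queue=[] holders={T2,T4,T6}
Step 8: signal(T2) -> count=1 queue=[] holders={T4,T6}
Step 9: signal(T4) -> count=2 queue=[] holders={T6}
Step 10: signal(T6) -> count=3 queue=[] holders={none}
Step 11: wait(T5) -> count=2 queue=[] holders={T5}
Step 12: wait(T3) -> count=1 queue=[] holders={T3,T5}
Step 13: wait(T6) -> count=0 queue=[] holders={T3,T5,T6}
Step 14: wait(T4) -> count=0 queue=[T4] holders={T3,T5,T6}
Step 15: signal(T3) -> count=0 queue=[] holders={T4,T5,T6}
Final holders: {T4,T5,T6} -> T2 not in holders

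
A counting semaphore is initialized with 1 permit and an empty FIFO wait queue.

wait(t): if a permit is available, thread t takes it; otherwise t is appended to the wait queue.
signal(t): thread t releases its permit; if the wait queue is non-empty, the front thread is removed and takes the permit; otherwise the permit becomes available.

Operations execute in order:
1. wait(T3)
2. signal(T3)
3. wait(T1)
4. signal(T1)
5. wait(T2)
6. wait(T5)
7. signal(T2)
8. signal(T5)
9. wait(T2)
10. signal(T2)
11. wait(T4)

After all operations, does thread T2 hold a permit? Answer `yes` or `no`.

Answer: no

Derivation:
Step 1: wait(T3) -> count=0 queue=[] holders={T3}
Step 2: signal(T3) -> count=1 queue=[] holders={none}
Step 3: wait(T1) -> count=0 queue=[] holders={T1}
Step 4: signal(T1) -> count=1 queue=[] holders={none}
Step 5: wait(T2) -> count=0 queue=[] holders={T2}
Step 6: wait(T5) -> count=0 queue=[T5] holders={T2}
Step 7: signal(T2) -> count=0 queue=[] holders={T5}
Step 8: signal(T5) -> count=1 queue=[] holders={none}
Step 9: wait(T2) -> count=0 queue=[] holders={T2}
Step 10: signal(T2) -> count=1 queue=[] holders={none}
Step 11: wait(T4) -> count=0 queue=[] holders={T4}
Final holders: {T4} -> T2 not in holders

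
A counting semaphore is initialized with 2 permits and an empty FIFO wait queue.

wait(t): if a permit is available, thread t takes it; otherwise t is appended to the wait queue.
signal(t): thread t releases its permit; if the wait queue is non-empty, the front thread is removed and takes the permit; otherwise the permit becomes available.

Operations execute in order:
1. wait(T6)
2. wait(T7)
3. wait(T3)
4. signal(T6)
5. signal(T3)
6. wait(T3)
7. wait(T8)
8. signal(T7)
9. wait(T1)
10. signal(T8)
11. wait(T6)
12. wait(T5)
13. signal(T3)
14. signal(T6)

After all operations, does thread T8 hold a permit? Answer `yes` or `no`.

Answer: no

Derivation:
Step 1: wait(T6) -> count=1 queue=[] holders={T6}
Step 2: wait(T7) -> count=0 queue=[] holders={T6,T7}
Step 3: wait(T3) -> count=0 queue=[T3] holders={T6,T7}
Step 4: signal(T6) -> count=0 queue=[] holders={T3,T7}
Step 5: signal(T3) -> count=1 queue=[] holders={T7}
Step 6: wait(T3) -> count=0 queue=[] holders={T3,T7}
Step 7: wait(T8) -> count=0 queue=[T8] holders={T3,T7}
Step 8: signal(T7) -> count=0 queue=[] holders={T3,T8}
Step 9: wait(T1) -> count=0 queue=[T1] holders={T3,T8}
Step 10: signal(T8) -> count=0 queue=[] holders={T1,T3}
Step 11: wait(T6) -> count=0 queue=[T6] holders={T1,T3}
Step 12: wait(T5) -> count=0 queue=[T6,T5] holders={T1,T3}
Step 13: signal(T3) -> count=0 queue=[T5] holders={T1,T6}
Step 14: signal(T6) -> count=0 queue=[] holders={T1,T5}
Final holders: {T1,T5} -> T8 not in holders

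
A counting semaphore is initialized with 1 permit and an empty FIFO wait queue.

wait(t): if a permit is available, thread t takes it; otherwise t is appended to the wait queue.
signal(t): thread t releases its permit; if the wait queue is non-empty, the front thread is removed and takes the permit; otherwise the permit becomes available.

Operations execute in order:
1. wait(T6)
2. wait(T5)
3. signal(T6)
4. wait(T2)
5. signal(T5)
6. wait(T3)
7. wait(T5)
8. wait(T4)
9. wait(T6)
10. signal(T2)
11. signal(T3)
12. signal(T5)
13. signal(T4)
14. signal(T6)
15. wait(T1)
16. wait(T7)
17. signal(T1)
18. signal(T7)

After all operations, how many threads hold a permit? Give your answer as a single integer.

Answer: 0

Derivation:
Step 1: wait(T6) -> count=0 queue=[] holders={T6}
Step 2: wait(T5) -> count=0 queue=[T5] holders={T6}
Step 3: signal(T6) -> count=0 queue=[] holders={T5}
Step 4: wait(T2) -> count=0 queue=[T2] holders={T5}
Step 5: signal(T5) -> count=0 queue=[] holders={T2}
Step 6: wait(T3) -> count=0 queue=[T3] holders={T2}
Step 7: wait(T5) -> count=0 queue=[T3,T5] holders={T2}
Step 8: wait(T4) -> count=0 queue=[T3,T5,T4] holders={T2}
Step 9: wait(T6) -> count=0 queue=[T3,T5,T4,T6] holders={T2}
Step 10: signal(T2) -> count=0 queue=[T5,T4,T6] holders={T3}
Step 11: signal(T3) -> count=0 queue=[T4,T6] holders={T5}
Step 12: signal(T5) -> count=0 queue=[T6] holders={T4}
Step 13: signal(T4) -> count=0 queue=[] holders={T6}
Step 14: signal(T6) -> count=1 queue=[] holders={none}
Step 15: wait(T1) -> count=0 queue=[] holders={T1}
Step 16: wait(T7) -> count=0 queue=[T7] holders={T1}
Step 17: signal(T1) -> count=0 queue=[] holders={T7}
Step 18: signal(T7) -> count=1 queue=[] holders={none}
Final holders: {none} -> 0 thread(s)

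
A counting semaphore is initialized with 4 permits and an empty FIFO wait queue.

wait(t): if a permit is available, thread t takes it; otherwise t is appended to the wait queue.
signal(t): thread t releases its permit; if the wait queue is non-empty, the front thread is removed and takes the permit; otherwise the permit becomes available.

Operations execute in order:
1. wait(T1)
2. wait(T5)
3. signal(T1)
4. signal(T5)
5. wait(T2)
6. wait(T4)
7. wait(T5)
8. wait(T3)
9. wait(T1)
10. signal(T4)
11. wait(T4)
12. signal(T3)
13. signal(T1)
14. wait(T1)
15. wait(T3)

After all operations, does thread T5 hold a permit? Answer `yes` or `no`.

Answer: yes

Derivation:
Step 1: wait(T1) -> count=3 queue=[] holders={T1}
Step 2: wait(T5) -> count=2 queue=[] holders={T1,T5}
Step 3: signal(T1) -> count=3 queue=[] holders={T5}
Step 4: signal(T5) -> count=4 queue=[] holders={none}
Step 5: wait(T2) -> count=3 queue=[] holders={T2}
Step 6: wait(T4) -> count=2 queue=[] holders={T2,T4}
Step 7: wait(T5) -> count=1 queue=[] holders={T2,T4,T5}
Step 8: wait(T3) -> count=0 queue=[] holders={T2,T3,T4,T5}
Step 9: wait(T1) -> count=0 queue=[T1] holders={T2,T3,T4,T5}
Step 10: signal(T4) -> count=0 queue=[] holders={T1,T2,T3,T5}
Step 11: wait(T4) -> count=0 queue=[T4] holders={T1,T2,T3,T5}
Step 12: signal(T3) -> count=0 queue=[] holders={T1,T2,T4,T5}
Step 13: signal(T1) -> count=1 queue=[] holders={T2,T4,T5}
Step 14: wait(T1) -> count=0 queue=[] holders={T1,T2,T4,T5}
Step 15: wait(T3) -> count=0 queue=[T3] holders={T1,T2,T4,T5}
Final holders: {T1,T2,T4,T5} -> T5 in holders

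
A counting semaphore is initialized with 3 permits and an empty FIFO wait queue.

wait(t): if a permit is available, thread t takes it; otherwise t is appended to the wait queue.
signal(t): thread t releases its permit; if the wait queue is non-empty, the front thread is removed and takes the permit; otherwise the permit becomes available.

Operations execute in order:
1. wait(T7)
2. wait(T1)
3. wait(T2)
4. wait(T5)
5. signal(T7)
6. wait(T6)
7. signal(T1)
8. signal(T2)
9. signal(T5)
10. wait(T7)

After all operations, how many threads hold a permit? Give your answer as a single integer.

Step 1: wait(T7) -> count=2 queue=[] holders={T7}
Step 2: wait(T1) -> count=1 queue=[] holders={T1,T7}
Step 3: wait(T2) -> count=0 queue=[] holders={T1,T2,T7}
Step 4: wait(T5) -> count=0 queue=[T5] holders={T1,T2,T7}
Step 5: signal(T7) -> count=0 queue=[] holders={T1,T2,T5}
Step 6: wait(T6) -> count=0 queue=[T6] holders={T1,T2,T5}
Step 7: signal(T1) -> count=0 queue=[] holders={T2,T5,T6}
Step 8: signal(T2) -> count=1 queue=[] holders={T5,T6}
Step 9: signal(T5) -> count=2 queue=[] holders={T6}
Step 10: wait(T7) -> count=1 queue=[] holders={T6,T7}
Final holders: {T6,T7} -> 2 thread(s)

Answer: 2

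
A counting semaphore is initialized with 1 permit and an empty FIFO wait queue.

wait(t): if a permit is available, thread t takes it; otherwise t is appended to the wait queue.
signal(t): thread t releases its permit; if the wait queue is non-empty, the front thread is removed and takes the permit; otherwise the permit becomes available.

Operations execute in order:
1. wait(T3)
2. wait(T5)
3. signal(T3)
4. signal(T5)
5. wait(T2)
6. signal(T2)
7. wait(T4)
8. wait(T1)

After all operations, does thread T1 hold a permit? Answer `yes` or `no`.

Answer: no

Derivation:
Step 1: wait(T3) -> count=0 queue=[] holders={T3}
Step 2: wait(T5) -> count=0 queue=[T5] holders={T3}
Step 3: signal(T3) -> count=0 queue=[] holders={T5}
Step 4: signal(T5) -> count=1 queue=[] holders={none}
Step 5: wait(T2) -> count=0 queue=[] holders={T2}
Step 6: signal(T2) -> count=1 queue=[] holders={none}
Step 7: wait(T4) -> count=0 queue=[] holders={T4}
Step 8: wait(T1) -> count=0 queue=[T1] holders={T4}
Final holders: {T4} -> T1 not in holders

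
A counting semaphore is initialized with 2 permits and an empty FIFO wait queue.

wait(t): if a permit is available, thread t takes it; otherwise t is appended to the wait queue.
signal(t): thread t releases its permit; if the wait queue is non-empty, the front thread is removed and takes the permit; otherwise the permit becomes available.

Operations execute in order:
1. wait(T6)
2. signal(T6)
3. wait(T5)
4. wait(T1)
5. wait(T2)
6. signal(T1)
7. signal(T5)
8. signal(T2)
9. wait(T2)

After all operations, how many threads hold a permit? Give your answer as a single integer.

Step 1: wait(T6) -> count=1 queue=[] holders={T6}
Step 2: signal(T6) -> count=2 queue=[] holders={none}
Step 3: wait(T5) -> count=1 queue=[] holders={T5}
Step 4: wait(T1) -> count=0 queue=[] holders={T1,T5}
Step 5: wait(T2) -> count=0 queue=[T2] holders={T1,T5}
Step 6: signal(T1) -> count=0 queue=[] holders={T2,T5}
Step 7: signal(T5) -> count=1 queue=[] holders={T2}
Step 8: signal(T2) -> count=2 queue=[] holders={none}
Step 9: wait(T2) -> count=1 queue=[] holders={T2}
Final holders: {T2} -> 1 thread(s)

Answer: 1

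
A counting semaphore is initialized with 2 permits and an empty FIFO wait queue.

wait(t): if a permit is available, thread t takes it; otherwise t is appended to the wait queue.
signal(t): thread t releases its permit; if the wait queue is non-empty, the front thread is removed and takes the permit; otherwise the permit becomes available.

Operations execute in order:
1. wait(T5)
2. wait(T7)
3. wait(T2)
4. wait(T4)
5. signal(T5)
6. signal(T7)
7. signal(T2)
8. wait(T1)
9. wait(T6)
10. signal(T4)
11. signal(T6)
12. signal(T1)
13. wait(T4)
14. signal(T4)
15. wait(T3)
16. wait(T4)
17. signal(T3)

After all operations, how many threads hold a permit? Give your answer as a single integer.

Answer: 1

Derivation:
Step 1: wait(T5) -> count=1 queue=[] holders={T5}
Step 2: wait(T7) -> count=0 queue=[] holders={T5,T7}
Step 3: wait(T2) -> count=0 queue=[T2] holders={T5,T7}
Step 4: wait(T4) -> count=0 queue=[T2,T4] holders={T5,T7}
Step 5: signal(T5) -> count=0 queue=[T4] holders={T2,T7}
Step 6: signal(T7) -> count=0 queue=[] holders={T2,T4}
Step 7: signal(T2) -> count=1 queue=[] holders={T4}
Step 8: wait(T1) -> count=0 queue=[] holders={T1,T4}
Step 9: wait(T6) -> count=0 queue=[T6] holders={T1,T4}
Step 10: signal(T4) -> count=0 queue=[] holders={T1,T6}
Step 11: signal(T6) -> count=1 queue=[] holders={T1}
Step 12: signal(T1) -> count=2 queue=[] holders={none}
Step 13: wait(T4) -> count=1 queue=[] holders={T4}
Step 14: signal(T4) -> count=2 queue=[] holders={none}
Step 15: wait(T3) -> count=1 queue=[] holders={T3}
Step 16: wait(T4) -> count=0 queue=[] holders={T3,T4}
Step 17: signal(T3) -> count=1 queue=[] holders={T4}
Final holders: {T4} -> 1 thread(s)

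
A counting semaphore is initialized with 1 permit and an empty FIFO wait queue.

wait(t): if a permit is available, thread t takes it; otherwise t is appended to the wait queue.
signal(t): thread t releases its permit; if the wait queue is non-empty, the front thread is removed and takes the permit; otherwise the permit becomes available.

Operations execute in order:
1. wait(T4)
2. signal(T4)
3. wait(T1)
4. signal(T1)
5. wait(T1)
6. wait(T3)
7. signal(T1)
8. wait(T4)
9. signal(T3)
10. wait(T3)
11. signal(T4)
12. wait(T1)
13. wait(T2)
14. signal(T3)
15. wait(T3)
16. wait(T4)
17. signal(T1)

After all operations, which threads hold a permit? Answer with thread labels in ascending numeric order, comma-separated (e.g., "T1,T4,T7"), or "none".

Step 1: wait(T4) -> count=0 queue=[] holders={T4}
Step 2: signal(T4) -> count=1 queue=[] holders={none}
Step 3: wait(T1) -> count=0 queue=[] holders={T1}
Step 4: signal(T1) -> count=1 queue=[] holders={none}
Step 5: wait(T1) -> count=0 queue=[] holders={T1}
Step 6: wait(T3) -> count=0 queue=[T3] holders={T1}
Step 7: signal(T1) -> count=0 queue=[] holders={T3}
Step 8: wait(T4) -> count=0 queue=[T4] holders={T3}
Step 9: signal(T3) -> count=0 queue=[] holders={T4}
Step 10: wait(T3) -> count=0 queue=[T3] holders={T4}
Step 11: signal(T4) -> count=0 queue=[] holders={T3}
Step 12: wait(T1) -> count=0 queue=[T1] holders={T3}
Step 13: wait(T2) -> count=0 queue=[T1,T2] holders={T3}
Step 14: signal(T3) -> count=0 queue=[T2] holders={T1}
Step 15: wait(T3) -> count=0 queue=[T2,T3] holders={T1}
Step 16: wait(T4) -> count=0 queue=[T2,T3,T4] holders={T1}
Step 17: signal(T1) -> count=0 queue=[T3,T4] holders={T2}
Final holders: T2

Answer: T2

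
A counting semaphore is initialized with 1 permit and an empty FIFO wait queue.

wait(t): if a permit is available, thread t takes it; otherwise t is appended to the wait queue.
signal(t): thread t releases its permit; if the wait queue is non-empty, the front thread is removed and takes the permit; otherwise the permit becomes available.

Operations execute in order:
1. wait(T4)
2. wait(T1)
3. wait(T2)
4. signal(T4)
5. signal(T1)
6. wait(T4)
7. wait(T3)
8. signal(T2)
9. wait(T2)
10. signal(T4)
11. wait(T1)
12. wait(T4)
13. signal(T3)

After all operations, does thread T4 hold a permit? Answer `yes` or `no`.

Step 1: wait(T4) -> count=0 queue=[] holders={T4}
Step 2: wait(T1) -> count=0 queue=[T1] holders={T4}
Step 3: wait(T2) -> count=0 queue=[T1,T2] holders={T4}
Step 4: signal(T4) -> count=0 queue=[T2] holders={T1}
Step 5: signal(T1) -> count=0 queue=[] holders={T2}
Step 6: wait(T4) -> count=0 queue=[T4] holders={T2}
Step 7: wait(T3) -> count=0 queue=[T4,T3] holders={T2}
Step 8: signal(T2) -> count=0 queue=[T3] holders={T4}
Step 9: wait(T2) -> count=0 queue=[T3,T2] holders={T4}
Step 10: signal(T4) -> count=0 queue=[T2] holders={T3}
Step 11: wait(T1) -> count=0 queue=[T2,T1] holders={T3}
Step 12: wait(T4) -> count=0 queue=[T2,T1,T4] holders={T3}
Step 13: signal(T3) -> count=0 queue=[T1,T4] holders={T2}
Final holders: {T2} -> T4 not in holders

Answer: no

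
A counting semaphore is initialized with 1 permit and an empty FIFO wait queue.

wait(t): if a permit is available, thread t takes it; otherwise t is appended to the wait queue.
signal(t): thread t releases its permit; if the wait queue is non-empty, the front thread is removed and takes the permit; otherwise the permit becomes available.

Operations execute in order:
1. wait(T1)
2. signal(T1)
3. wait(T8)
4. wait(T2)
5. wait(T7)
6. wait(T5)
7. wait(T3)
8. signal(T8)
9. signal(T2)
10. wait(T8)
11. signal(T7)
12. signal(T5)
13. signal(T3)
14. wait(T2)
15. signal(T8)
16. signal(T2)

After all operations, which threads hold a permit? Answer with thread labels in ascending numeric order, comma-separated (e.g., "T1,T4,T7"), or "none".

Answer: none

Derivation:
Step 1: wait(T1) -> count=0 queue=[] holders={T1}
Step 2: signal(T1) -> count=1 queue=[] holders={none}
Step 3: wait(T8) -> count=0 queue=[] holders={T8}
Step 4: wait(T2) -> count=0 queue=[T2] holders={T8}
Step 5: wait(T7) -> count=0 queue=[T2,T7] holders={T8}
Step 6: wait(T5) -> count=0 queue=[T2,T7,T5] holders={T8}
Step 7: wait(T3) -> count=0 queue=[T2,T7,T5,T3] holders={T8}
Step 8: signal(T8) -> count=0 queue=[T7,T5,T3] holders={T2}
Step 9: signal(T2) -> count=0 queue=[T5,T3] holders={T7}
Step 10: wait(T8) -> count=0 queue=[T5,T3,T8] holders={T7}
Step 11: signal(T7) -> count=0 queue=[T3,T8] holders={T5}
Step 12: signal(T5) -> count=0 queue=[T8] holders={T3}
Step 13: signal(T3) -> count=0 queue=[] holders={T8}
Step 14: wait(T2) -> count=0 queue=[T2] holders={T8}
Step 15: signal(T8) -> count=0 queue=[] holders={T2}
Step 16: signal(T2) -> count=1 queue=[] holders={none}
Final holders: none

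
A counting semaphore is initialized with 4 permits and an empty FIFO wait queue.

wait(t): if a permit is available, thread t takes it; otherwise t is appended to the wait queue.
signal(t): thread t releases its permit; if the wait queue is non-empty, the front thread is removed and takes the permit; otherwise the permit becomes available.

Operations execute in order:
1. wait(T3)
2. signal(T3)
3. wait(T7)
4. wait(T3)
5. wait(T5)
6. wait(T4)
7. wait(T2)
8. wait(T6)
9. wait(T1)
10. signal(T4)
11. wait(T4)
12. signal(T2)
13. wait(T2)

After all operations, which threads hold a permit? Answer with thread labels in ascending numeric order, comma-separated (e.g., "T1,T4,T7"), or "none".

Answer: T3,T5,T6,T7

Derivation:
Step 1: wait(T3) -> count=3 queue=[] holders={T3}
Step 2: signal(T3) -> count=4 queue=[] holders={none}
Step 3: wait(T7) -> count=3 queue=[] holders={T7}
Step 4: wait(T3) -> count=2 queue=[] holders={T3,T7}
Step 5: wait(T5) -> count=1 queue=[] holders={T3,T5,T7}
Step 6: wait(T4) -> count=0 queue=[] holders={T3,T4,T5,T7}
Step 7: wait(T2) -> count=0 queue=[T2] holders={T3,T4,T5,T7}
Step 8: wait(T6) -> count=0 queue=[T2,T6] holders={T3,T4,T5,T7}
Step 9: wait(T1) -> count=0 queue=[T2,T6,T1] holders={T3,T4,T5,T7}
Step 10: signal(T4) -> count=0 queue=[T6,T1] holders={T2,T3,T5,T7}
Step 11: wait(T4) -> count=0 queue=[T6,T1,T4] holders={T2,T3,T5,T7}
Step 12: signal(T2) -> count=0 queue=[T1,T4] holders={T3,T5,T6,T7}
Step 13: wait(T2) -> count=0 queue=[T1,T4,T2] holders={T3,T5,T6,T7}
Final holders: T3,T5,T6,T7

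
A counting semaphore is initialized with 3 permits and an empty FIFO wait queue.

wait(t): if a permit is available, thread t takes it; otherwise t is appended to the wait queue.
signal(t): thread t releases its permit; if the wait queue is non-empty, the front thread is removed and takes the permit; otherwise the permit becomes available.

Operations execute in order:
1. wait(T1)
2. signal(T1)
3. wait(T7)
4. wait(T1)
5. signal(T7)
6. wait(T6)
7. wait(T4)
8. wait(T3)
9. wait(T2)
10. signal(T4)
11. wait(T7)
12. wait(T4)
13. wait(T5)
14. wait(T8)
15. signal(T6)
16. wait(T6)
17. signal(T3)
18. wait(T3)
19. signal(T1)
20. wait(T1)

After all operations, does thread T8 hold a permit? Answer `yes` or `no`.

Answer: no

Derivation:
Step 1: wait(T1) -> count=2 queue=[] holders={T1}
Step 2: signal(T1) -> count=3 queue=[] holders={none}
Step 3: wait(T7) -> count=2 queue=[] holders={T7}
Step 4: wait(T1) -> count=1 queue=[] holders={T1,T7}
Step 5: signal(T7) -> count=2 queue=[] holders={T1}
Step 6: wait(T6) -> count=1 queue=[] holders={T1,T6}
Step 7: wait(T4) -> count=0 queue=[] holders={T1,T4,T6}
Step 8: wait(T3) -> count=0 queue=[T3] holders={T1,T4,T6}
Step 9: wait(T2) -> count=0 queue=[T3,T2] holders={T1,T4,T6}
Step 10: signal(T4) -> count=0 queue=[T2] holders={T1,T3,T6}
Step 11: wait(T7) -> count=0 queue=[T2,T7] holders={T1,T3,T6}
Step 12: wait(T4) -> count=0 queue=[T2,T7,T4] holders={T1,T3,T6}
Step 13: wait(T5) -> count=0 queue=[T2,T7,T4,T5] holders={T1,T3,T6}
Step 14: wait(T8) -> count=0 queue=[T2,T7,T4,T5,T8] holders={T1,T3,T6}
Step 15: signal(T6) -> count=0 queue=[T7,T4,T5,T8] holders={T1,T2,T3}
Step 16: wait(T6) -> count=0 queue=[T7,T4,T5,T8,T6] holders={T1,T2,T3}
Step 17: signal(T3) -> count=0 queue=[T4,T5,T8,T6] holders={T1,T2,T7}
Step 18: wait(T3) -> count=0 queue=[T4,T5,T8,T6,T3] holders={T1,T2,T7}
Step 19: signal(T1) -> count=0 queue=[T5,T8,T6,T3] holders={T2,T4,T7}
Step 20: wait(T1) -> count=0 queue=[T5,T8,T6,T3,T1] holders={T2,T4,T7}
Final holders: {T2,T4,T7} -> T8 not in holders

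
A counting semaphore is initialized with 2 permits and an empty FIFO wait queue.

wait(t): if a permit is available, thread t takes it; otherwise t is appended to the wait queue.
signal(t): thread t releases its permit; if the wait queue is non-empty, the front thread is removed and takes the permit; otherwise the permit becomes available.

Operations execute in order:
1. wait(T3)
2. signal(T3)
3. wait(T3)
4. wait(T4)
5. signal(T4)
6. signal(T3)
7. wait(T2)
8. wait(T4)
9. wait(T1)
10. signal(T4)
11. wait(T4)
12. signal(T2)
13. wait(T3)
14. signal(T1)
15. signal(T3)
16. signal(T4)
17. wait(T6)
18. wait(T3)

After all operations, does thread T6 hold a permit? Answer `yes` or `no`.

Step 1: wait(T3) -> count=1 queue=[] holders={T3}
Step 2: signal(T3) -> count=2 queue=[] holders={none}
Step 3: wait(T3) -> count=1 queue=[] holders={T3}
Step 4: wait(T4) -> count=0 queue=[] holders={T3,T4}
Step 5: signal(T4) -> count=1 queue=[] holders={T3}
Step 6: signal(T3) -> count=2 queue=[] holders={none}
Step 7: wait(T2) -> count=1 queue=[] holders={T2}
Step 8: wait(T4) -> count=0 queue=[] holders={T2,T4}
Step 9: wait(T1) -> count=0 queue=[T1] holders={T2,T4}
Step 10: signal(T4) -> count=0 queue=[] holders={T1,T2}
Step 11: wait(T4) -> count=0 queue=[T4] holders={T1,T2}
Step 12: signal(T2) -> count=0 queue=[] holders={T1,T4}
Step 13: wait(T3) -> count=0 queue=[T3] holders={T1,T4}
Step 14: signal(T1) -> count=0 queue=[] holders={T3,T4}
Step 15: signal(T3) -> count=1 queue=[] holders={T4}
Step 16: signal(T4) -> count=2 queue=[] holders={none}
Step 17: wait(T6) -> count=1 queue=[] holders={T6}
Step 18: wait(T3) -> count=0 queue=[] holders={T3,T6}
Final holders: {T3,T6} -> T6 in holders

Answer: yes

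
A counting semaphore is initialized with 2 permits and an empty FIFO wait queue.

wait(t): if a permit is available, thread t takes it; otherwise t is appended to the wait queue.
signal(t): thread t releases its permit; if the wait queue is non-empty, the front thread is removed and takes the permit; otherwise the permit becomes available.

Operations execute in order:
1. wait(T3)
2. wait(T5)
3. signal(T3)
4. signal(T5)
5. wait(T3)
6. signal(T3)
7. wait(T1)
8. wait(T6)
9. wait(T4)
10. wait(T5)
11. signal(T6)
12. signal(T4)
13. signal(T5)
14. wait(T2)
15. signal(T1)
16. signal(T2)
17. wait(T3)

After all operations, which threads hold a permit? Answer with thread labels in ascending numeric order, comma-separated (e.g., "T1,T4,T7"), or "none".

Step 1: wait(T3) -> count=1 queue=[] holders={T3}
Step 2: wait(T5) -> count=0 queue=[] holders={T3,T5}
Step 3: signal(T3) -> count=1 queue=[] holders={T5}
Step 4: signal(T5) -> count=2 queue=[] holders={none}
Step 5: wait(T3) -> count=1 queue=[] holders={T3}
Step 6: signal(T3) -> count=2 queue=[] holders={none}
Step 7: wait(T1) -> count=1 queue=[] holders={T1}
Step 8: wait(T6) -> count=0 queue=[] holders={T1,T6}
Step 9: wait(T4) -> count=0 queue=[T4] holders={T1,T6}
Step 10: wait(T5) -> count=0 queue=[T4,T5] holders={T1,T6}
Step 11: signal(T6) -> count=0 queue=[T5] holders={T1,T4}
Step 12: signal(T4) -> count=0 queue=[] holders={T1,T5}
Step 13: signal(T5) -> count=1 queue=[] holders={T1}
Step 14: wait(T2) -> count=0 queue=[] holders={T1,T2}
Step 15: signal(T1) -> count=1 queue=[] holders={T2}
Step 16: signal(T2) -> count=2 queue=[] holders={none}
Step 17: wait(T3) -> count=1 queue=[] holders={T3}
Final holders: T3

Answer: T3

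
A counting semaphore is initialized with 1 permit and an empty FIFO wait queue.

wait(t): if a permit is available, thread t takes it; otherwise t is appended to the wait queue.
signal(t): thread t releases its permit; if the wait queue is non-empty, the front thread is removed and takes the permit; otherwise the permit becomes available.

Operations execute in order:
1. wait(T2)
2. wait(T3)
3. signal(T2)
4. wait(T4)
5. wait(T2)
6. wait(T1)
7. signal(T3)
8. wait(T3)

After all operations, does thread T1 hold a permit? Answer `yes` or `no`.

Step 1: wait(T2) -> count=0 queue=[] holders={T2}
Step 2: wait(T3) -> count=0 queue=[T3] holders={T2}
Step 3: signal(T2) -> count=0 queue=[] holders={T3}
Step 4: wait(T4) -> count=0 queue=[T4] holders={T3}
Step 5: wait(T2) -> count=0 queue=[T4,T2] holders={T3}
Step 6: wait(T1) -> count=0 queue=[T4,T2,T1] holders={T3}
Step 7: signal(T3) -> count=0 queue=[T2,T1] holders={T4}
Step 8: wait(T3) -> count=0 queue=[T2,T1,T3] holders={T4}
Final holders: {T4} -> T1 not in holders

Answer: no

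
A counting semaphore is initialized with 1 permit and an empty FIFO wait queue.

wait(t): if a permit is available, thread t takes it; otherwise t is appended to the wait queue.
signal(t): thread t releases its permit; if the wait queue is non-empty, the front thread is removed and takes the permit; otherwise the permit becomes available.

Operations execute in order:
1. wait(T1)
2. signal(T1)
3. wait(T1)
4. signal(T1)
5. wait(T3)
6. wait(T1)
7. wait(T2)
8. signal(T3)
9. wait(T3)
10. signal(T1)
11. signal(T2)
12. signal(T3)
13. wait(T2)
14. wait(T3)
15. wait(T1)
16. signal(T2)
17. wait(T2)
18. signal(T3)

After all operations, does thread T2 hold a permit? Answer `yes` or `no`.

Answer: no

Derivation:
Step 1: wait(T1) -> count=0 queue=[] holders={T1}
Step 2: signal(T1) -> count=1 queue=[] holders={none}
Step 3: wait(T1) -> count=0 queue=[] holders={T1}
Step 4: signal(T1) -> count=1 queue=[] holders={none}
Step 5: wait(T3) -> count=0 queue=[] holders={T3}
Step 6: wait(T1) -> count=0 queue=[T1] holders={T3}
Step 7: wait(T2) -> count=0 queue=[T1,T2] holders={T3}
Step 8: signal(T3) -> count=0 queue=[T2] holders={T1}
Step 9: wait(T3) -> count=0 queue=[T2,T3] holders={T1}
Step 10: signal(T1) -> count=0 queue=[T3] holders={T2}
Step 11: signal(T2) -> count=0 queue=[] holders={T3}
Step 12: signal(T3) -> count=1 queue=[] holders={none}
Step 13: wait(T2) -> count=0 queue=[] holders={T2}
Step 14: wait(T3) -> count=0 queue=[T3] holders={T2}
Step 15: wait(T1) -> count=0 queue=[T3,T1] holders={T2}
Step 16: signal(T2) -> count=0 queue=[T1] holders={T3}
Step 17: wait(T2) -> count=0 queue=[T1,T2] holders={T3}
Step 18: signal(T3) -> count=0 queue=[T2] holders={T1}
Final holders: {T1} -> T2 not in holders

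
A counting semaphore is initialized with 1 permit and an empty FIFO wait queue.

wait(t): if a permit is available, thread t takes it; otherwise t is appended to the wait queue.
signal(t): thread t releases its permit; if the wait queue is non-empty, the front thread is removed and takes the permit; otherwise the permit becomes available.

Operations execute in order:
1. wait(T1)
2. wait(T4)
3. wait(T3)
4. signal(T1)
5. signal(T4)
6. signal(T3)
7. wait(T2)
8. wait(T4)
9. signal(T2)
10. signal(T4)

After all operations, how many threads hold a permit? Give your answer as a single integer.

Answer: 0

Derivation:
Step 1: wait(T1) -> count=0 queue=[] holders={T1}
Step 2: wait(T4) -> count=0 queue=[T4] holders={T1}
Step 3: wait(T3) -> count=0 queue=[T4,T3] holders={T1}
Step 4: signal(T1) -> count=0 queue=[T3] holders={T4}
Step 5: signal(T4) -> count=0 queue=[] holders={T3}
Step 6: signal(T3) -> count=1 queue=[] holders={none}
Step 7: wait(T2) -> count=0 queue=[] holders={T2}
Step 8: wait(T4) -> count=0 queue=[T4] holders={T2}
Step 9: signal(T2) -> count=0 queue=[] holders={T4}
Step 10: signal(T4) -> count=1 queue=[] holders={none}
Final holders: {none} -> 0 thread(s)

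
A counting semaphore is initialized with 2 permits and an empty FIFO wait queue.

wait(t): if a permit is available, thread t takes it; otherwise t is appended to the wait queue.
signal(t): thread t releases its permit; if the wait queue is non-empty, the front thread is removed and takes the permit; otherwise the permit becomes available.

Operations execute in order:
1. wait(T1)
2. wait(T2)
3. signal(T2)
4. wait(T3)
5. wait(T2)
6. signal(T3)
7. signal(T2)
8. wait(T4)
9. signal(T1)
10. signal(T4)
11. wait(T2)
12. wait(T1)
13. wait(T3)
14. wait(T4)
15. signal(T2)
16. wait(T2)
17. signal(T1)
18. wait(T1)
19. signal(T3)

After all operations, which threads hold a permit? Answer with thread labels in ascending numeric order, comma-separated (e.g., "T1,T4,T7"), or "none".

Answer: T2,T4

Derivation:
Step 1: wait(T1) -> count=1 queue=[] holders={T1}
Step 2: wait(T2) -> count=0 queue=[] holders={T1,T2}
Step 3: signal(T2) -> count=1 queue=[] holders={T1}
Step 4: wait(T3) -> count=0 queue=[] holders={T1,T3}
Step 5: wait(T2) -> count=0 queue=[T2] holders={T1,T3}
Step 6: signal(T3) -> count=0 queue=[] holders={T1,T2}
Step 7: signal(T2) -> count=1 queue=[] holders={T1}
Step 8: wait(T4) -> count=0 queue=[] holders={T1,T4}
Step 9: signal(T1) -> count=1 queue=[] holders={T4}
Step 10: signal(T4) -> count=2 queue=[] holders={none}
Step 11: wait(T2) -> count=1 queue=[] holders={T2}
Step 12: wait(T1) -> count=0 queue=[] holders={T1,T2}
Step 13: wait(T3) -> count=0 queue=[T3] holders={T1,T2}
Step 14: wait(T4) -> count=0 queue=[T3,T4] holders={T1,T2}
Step 15: signal(T2) -> count=0 queue=[T4] holders={T1,T3}
Step 16: wait(T2) -> count=0 queue=[T4,T2] holders={T1,T3}
Step 17: signal(T1) -> count=0 queue=[T2] holders={T3,T4}
Step 18: wait(T1) -> count=0 queue=[T2,T1] holders={T3,T4}
Step 19: signal(T3) -> count=0 queue=[T1] holders={T2,T4}
Final holders: T2,T4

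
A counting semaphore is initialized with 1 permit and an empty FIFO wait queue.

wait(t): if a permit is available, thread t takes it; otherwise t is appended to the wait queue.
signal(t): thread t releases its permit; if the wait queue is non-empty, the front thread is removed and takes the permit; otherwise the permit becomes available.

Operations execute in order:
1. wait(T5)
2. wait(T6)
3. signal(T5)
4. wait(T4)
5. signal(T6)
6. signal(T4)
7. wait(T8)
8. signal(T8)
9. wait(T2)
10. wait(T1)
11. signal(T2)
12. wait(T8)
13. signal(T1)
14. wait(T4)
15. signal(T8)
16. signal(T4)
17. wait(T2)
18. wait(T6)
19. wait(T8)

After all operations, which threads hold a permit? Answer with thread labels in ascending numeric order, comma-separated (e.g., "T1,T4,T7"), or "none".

Step 1: wait(T5) -> count=0 queue=[] holders={T5}
Step 2: wait(T6) -> count=0 queue=[T6] holders={T5}
Step 3: signal(T5) -> count=0 queue=[] holders={T6}
Step 4: wait(T4) -> count=0 queue=[T4] holders={T6}
Step 5: signal(T6) -> count=0 queue=[] holders={T4}
Step 6: signal(T4) -> count=1 queue=[] holders={none}
Step 7: wait(T8) -> count=0 queue=[] holders={T8}
Step 8: signal(T8) -> count=1 queue=[] holders={none}
Step 9: wait(T2) -> count=0 queue=[] holders={T2}
Step 10: wait(T1) -> count=0 queue=[T1] holders={T2}
Step 11: signal(T2) -> count=0 queue=[] holders={T1}
Step 12: wait(T8) -> count=0 queue=[T8] holders={T1}
Step 13: signal(T1) -> count=0 queue=[] holders={T8}
Step 14: wait(T4) -> count=0 queue=[T4] holders={T8}
Step 15: signal(T8) -> count=0 queue=[] holders={T4}
Step 16: signal(T4) -> count=1 queue=[] holders={none}
Step 17: wait(T2) -> count=0 queue=[] holders={T2}
Step 18: wait(T6) -> count=0 queue=[T6] holders={T2}
Step 19: wait(T8) -> count=0 queue=[T6,T8] holders={T2}
Final holders: T2

Answer: T2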